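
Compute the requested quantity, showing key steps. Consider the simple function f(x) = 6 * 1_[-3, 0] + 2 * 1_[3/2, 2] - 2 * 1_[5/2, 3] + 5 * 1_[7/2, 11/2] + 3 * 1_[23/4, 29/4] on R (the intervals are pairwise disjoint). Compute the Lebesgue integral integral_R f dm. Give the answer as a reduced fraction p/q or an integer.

For a simple function f = sum_i c_i * 1_{A_i} with disjoint A_i,
  integral f dm = sum_i c_i * m(A_i).
Lengths of the A_i:
  m(A_1) = 0 - (-3) = 3.
  m(A_2) = 2 - 3/2 = 1/2.
  m(A_3) = 3 - 5/2 = 1/2.
  m(A_4) = 11/2 - 7/2 = 2.
  m(A_5) = 29/4 - 23/4 = 3/2.
Contributions c_i * m(A_i):
  (6) * (3) = 18.
  (2) * (1/2) = 1.
  (-2) * (1/2) = -1.
  (5) * (2) = 10.
  (3) * (3/2) = 9/2.
Total: 18 + 1 - 1 + 10 + 9/2 = 65/2.

65/2


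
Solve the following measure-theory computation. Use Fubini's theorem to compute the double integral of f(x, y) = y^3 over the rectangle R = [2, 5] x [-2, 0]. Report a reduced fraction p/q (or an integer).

f(x, y) is a tensor product of a function of x and a function of y, and both factors are bounded continuous (hence Lebesgue integrable) on the rectangle, so Fubini's theorem applies:
  integral_R f d(m x m) = (integral_a1^b1 1 dx) * (integral_a2^b2 y^3 dy).
Inner integral in x: integral_{2}^{5} 1 dx = (5^1 - 2^1)/1
  = 3.
Inner integral in y: integral_{-2}^{0} y^3 dy = (0^4 - (-2)^4)/4
  = -4.
Product: (3) * (-4) = -12.

-12


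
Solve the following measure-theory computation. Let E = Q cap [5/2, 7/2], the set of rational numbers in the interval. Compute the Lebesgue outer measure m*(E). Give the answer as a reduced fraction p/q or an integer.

The set Q cap [5/2, 7/2] is countable (a subset of the countable set Q). Lebesgue outer measure of any countable set is 0: each singleton {q} has m*({q}) = 0, and by countable subadditivity m*(union_k {q_k}) <= sum_k m*({q_k}) = sum_k 0 = 0. The reverse inequality m*(E) >= 0 is automatic. So m*(Q cap [5/2, 7/2]) = 0.

0


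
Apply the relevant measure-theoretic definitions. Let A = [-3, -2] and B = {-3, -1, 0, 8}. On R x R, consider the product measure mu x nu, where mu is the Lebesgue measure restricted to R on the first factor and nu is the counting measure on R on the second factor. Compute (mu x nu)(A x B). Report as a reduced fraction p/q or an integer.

For a measurable rectangle A x B, the product measure satisfies
  (mu x nu)(A x B) = mu(A) * nu(B).
  mu(A) = 1.
  nu(B) = 4.
  (mu x nu)(A x B) = 1 * 4 = 4.

4


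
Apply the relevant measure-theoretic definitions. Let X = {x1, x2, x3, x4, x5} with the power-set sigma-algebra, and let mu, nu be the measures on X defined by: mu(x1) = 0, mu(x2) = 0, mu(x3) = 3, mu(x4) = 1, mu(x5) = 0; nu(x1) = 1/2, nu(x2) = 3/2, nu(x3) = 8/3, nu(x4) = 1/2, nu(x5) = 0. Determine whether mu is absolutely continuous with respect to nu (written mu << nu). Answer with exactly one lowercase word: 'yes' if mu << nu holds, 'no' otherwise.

mu << nu means: every nu-null measurable set is also mu-null; equivalently, for every atom x, if nu({x}) = 0 then mu({x}) = 0.
Checking each atom:
  x1: nu = 1/2 > 0 -> no constraint.
  x2: nu = 3/2 > 0 -> no constraint.
  x3: nu = 8/3 > 0 -> no constraint.
  x4: nu = 1/2 > 0 -> no constraint.
  x5: nu = 0, mu = 0 -> consistent with mu << nu.
No atom violates the condition. Therefore mu << nu.

yes


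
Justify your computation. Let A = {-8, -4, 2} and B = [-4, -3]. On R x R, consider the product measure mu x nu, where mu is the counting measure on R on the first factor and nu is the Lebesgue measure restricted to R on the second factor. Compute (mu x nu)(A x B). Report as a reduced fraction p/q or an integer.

For a measurable rectangle A x B, the product measure satisfies
  (mu x nu)(A x B) = mu(A) * nu(B).
  mu(A) = 3.
  nu(B) = 1.
  (mu x nu)(A x B) = 3 * 1 = 3.

3


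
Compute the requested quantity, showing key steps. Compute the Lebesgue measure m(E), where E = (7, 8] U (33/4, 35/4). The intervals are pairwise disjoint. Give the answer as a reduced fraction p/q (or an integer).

For pairwise disjoint intervals, m(union_i I_i) = sum_i m(I_i),
and m is invariant under swapping open/closed endpoints (single points have measure 0).
So m(E) = sum_i (b_i - a_i).
  I_1 has length 8 - 7 = 1.
  I_2 has length 35/4 - 33/4 = 1/2.
Summing:
  m(E) = 1 + 1/2 = 3/2.

3/2


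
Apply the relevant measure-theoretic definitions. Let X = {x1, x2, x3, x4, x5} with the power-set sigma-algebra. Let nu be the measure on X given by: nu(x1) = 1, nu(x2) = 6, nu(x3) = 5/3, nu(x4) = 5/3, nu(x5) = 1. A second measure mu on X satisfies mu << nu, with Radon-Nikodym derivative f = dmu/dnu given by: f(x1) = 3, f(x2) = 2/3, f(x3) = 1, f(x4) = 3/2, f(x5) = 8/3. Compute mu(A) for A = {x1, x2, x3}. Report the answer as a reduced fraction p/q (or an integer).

By the defining property of the Radon-Nikodym derivative, for every measurable set A,
  mu(A) = integral_A f dnu.
Since nu is a discrete measure concentrated on the atoms of X, the integral over A reduces to the sum
  mu(A) = sum_{x in A} f(x) * nu({x}).
Computing each term:
  x1: f(x1) * nu(x1) = 3 * 1 = 3.
  x2: f(x2) * nu(x2) = 2/3 * 6 = 4.
  x3: f(x3) * nu(x3) = 1 * 5/3 = 5/3.
Summing: mu(A) = 3 + 4 + 5/3 = 26/3.

26/3


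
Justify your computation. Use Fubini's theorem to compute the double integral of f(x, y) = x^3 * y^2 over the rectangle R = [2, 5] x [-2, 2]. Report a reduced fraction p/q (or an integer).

f(x, y) is a tensor product of a function of x and a function of y, and both factors are bounded continuous (hence Lebesgue integrable) on the rectangle, so Fubini's theorem applies:
  integral_R f d(m x m) = (integral_a1^b1 x^3 dx) * (integral_a2^b2 y^2 dy).
Inner integral in x: integral_{2}^{5} x^3 dx = (5^4 - 2^4)/4
  = 609/4.
Inner integral in y: integral_{-2}^{2} y^2 dy = (2^3 - (-2)^3)/3
  = 16/3.
Product: (609/4) * (16/3) = 812.

812


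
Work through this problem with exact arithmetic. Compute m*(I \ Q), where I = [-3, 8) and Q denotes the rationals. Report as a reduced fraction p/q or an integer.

The interval I = [-3, 8) has m(I) = 8 - (-3) = 11 (endpoints are measure-zero, so open/closed/half-open agree). Write I = (I cap Q) u (I \ Q). The rationals in I are countable, so m*(I cap Q) = 0 (cover each rational by intervals whose total length is arbitrarily small). By countable subadditivity m*(I) <= m*(I cap Q) + m*(I \ Q), hence m*(I \ Q) >= m(I) = 11. The reverse inequality m*(I \ Q) <= m*(I) = 11 is trivial since (I \ Q) is a subset of I. Therefore m*(I \ Q) = 11.

11


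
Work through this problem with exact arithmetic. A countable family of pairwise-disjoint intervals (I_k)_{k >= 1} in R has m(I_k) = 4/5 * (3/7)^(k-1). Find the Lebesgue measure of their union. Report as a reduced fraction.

By countable additivity of the Lebesgue measure on pairwise disjoint measurable sets,
  m(union_{k >= 1} I_k) = sum_{k >= 1} m(I_k) = sum_{k >= 1} a * r^(k-1),
  with a = 4/5 and r = 3/7.
Since 0 < r = 3/7 < 1, the geometric series converges:
  sum_{k >= 1} a * r^(k-1) = a / (1 - r).
  = 4/5 / (1 - 3/7)
  = 4/5 / (4/7)
  = 7/5.

7/5


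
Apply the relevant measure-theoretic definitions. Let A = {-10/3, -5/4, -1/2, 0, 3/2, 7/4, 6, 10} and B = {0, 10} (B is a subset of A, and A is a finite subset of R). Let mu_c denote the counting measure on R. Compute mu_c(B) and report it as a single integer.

Counting measure assigns mu_c(E) = |E| (number of elements) when E is finite.
B has 2 element(s), so mu_c(B) = 2.

2


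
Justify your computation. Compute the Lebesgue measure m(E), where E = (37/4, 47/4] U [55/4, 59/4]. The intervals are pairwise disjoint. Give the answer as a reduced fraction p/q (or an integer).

For pairwise disjoint intervals, m(union_i I_i) = sum_i m(I_i),
and m is invariant under swapping open/closed endpoints (single points have measure 0).
So m(E) = sum_i (b_i - a_i).
  I_1 has length 47/4 - 37/4 = 5/2.
  I_2 has length 59/4 - 55/4 = 1.
Summing:
  m(E) = 5/2 + 1 = 7/2.

7/2


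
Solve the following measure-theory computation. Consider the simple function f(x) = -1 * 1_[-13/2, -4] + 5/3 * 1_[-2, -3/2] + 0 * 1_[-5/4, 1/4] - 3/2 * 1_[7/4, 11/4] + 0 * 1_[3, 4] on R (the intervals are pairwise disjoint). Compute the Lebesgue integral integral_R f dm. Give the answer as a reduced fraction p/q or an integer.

For a simple function f = sum_i c_i * 1_{A_i} with disjoint A_i,
  integral f dm = sum_i c_i * m(A_i).
Lengths of the A_i:
  m(A_1) = -4 - (-13/2) = 5/2.
  m(A_2) = -3/2 - (-2) = 1/2.
  m(A_3) = 1/4 - (-5/4) = 3/2.
  m(A_4) = 11/4 - 7/4 = 1.
  m(A_5) = 4 - 3 = 1.
Contributions c_i * m(A_i):
  (-1) * (5/2) = -5/2.
  (5/3) * (1/2) = 5/6.
  (0) * (3/2) = 0.
  (-3/2) * (1) = -3/2.
  (0) * (1) = 0.
Total: -5/2 + 5/6 + 0 - 3/2 + 0 = -19/6.

-19/6


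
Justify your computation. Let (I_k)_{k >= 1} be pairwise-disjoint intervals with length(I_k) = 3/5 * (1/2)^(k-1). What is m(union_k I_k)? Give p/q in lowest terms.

By countable additivity of the Lebesgue measure on pairwise disjoint measurable sets,
  m(union_{k >= 1} I_k) = sum_{k >= 1} m(I_k) = sum_{k >= 1} a * r^(k-1),
  with a = 3/5 and r = 1/2.
Since 0 < r = 1/2 < 1, the geometric series converges:
  sum_{k >= 1} a * r^(k-1) = a / (1 - r).
  = 3/5 / (1 - 1/2)
  = 3/5 / (1/2)
  = 6/5.

6/5


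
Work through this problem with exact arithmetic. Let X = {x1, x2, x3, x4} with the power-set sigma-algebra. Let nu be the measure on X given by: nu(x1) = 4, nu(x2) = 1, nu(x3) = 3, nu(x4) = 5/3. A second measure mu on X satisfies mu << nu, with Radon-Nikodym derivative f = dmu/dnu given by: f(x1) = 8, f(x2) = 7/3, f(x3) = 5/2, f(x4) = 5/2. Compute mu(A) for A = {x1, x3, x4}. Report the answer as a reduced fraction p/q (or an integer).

By the defining property of the Radon-Nikodym derivative, for every measurable set A,
  mu(A) = integral_A f dnu.
Since nu is a discrete measure concentrated on the atoms of X, the integral over A reduces to the sum
  mu(A) = sum_{x in A} f(x) * nu({x}).
Computing each term:
  x1: f(x1) * nu(x1) = 8 * 4 = 32.
  x3: f(x3) * nu(x3) = 5/2 * 3 = 15/2.
  x4: f(x4) * nu(x4) = 5/2 * 5/3 = 25/6.
Summing: mu(A) = 32 + 15/2 + 25/6 = 131/3.

131/3


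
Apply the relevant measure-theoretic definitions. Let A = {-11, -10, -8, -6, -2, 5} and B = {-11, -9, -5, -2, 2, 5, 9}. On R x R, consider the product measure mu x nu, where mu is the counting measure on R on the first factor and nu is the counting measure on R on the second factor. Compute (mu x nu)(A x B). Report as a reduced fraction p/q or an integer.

For a measurable rectangle A x B, the product measure satisfies
  (mu x nu)(A x B) = mu(A) * nu(B).
  mu(A) = 6.
  nu(B) = 7.
  (mu x nu)(A x B) = 6 * 7 = 42.

42


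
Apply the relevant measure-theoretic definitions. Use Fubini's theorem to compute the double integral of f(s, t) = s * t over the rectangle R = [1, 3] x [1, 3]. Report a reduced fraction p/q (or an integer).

f(s, t) is a tensor product of a function of s and a function of t, and both factors are bounded continuous (hence Lebesgue integrable) on the rectangle, so Fubini's theorem applies:
  integral_R f d(m x m) = (integral_a1^b1 s ds) * (integral_a2^b2 t dt).
Inner integral in s: integral_{1}^{3} s ds = (3^2 - 1^2)/2
  = 4.
Inner integral in t: integral_{1}^{3} t dt = (3^2 - 1^2)/2
  = 4.
Product: (4) * (4) = 16.

16


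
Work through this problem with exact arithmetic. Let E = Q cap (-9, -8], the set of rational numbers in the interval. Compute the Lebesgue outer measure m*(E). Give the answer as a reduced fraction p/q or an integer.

The set Q cap (-9, -8] is countable (a subset of the countable set Q). Lebesgue outer measure of any countable set is 0: each singleton {q} has m*({q}) = 0, and by countable subadditivity m*(union_k {q_k}) <= sum_k m*({q_k}) = sum_k 0 = 0. The reverse inequality m*(E) >= 0 is automatic. So m*(Q cap (-9, -8]) = 0.

0


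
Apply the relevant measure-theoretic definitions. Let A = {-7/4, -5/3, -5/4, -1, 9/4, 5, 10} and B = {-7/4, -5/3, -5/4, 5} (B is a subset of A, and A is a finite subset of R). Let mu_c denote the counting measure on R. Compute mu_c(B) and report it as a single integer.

Counting measure assigns mu_c(E) = |E| (number of elements) when E is finite.
B has 4 element(s), so mu_c(B) = 4.

4


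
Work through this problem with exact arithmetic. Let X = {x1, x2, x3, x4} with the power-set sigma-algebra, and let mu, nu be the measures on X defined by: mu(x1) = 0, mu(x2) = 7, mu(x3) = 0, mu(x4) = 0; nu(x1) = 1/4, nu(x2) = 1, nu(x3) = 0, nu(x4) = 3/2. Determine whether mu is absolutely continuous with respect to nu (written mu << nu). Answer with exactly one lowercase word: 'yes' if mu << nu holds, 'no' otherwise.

mu << nu means: every nu-null measurable set is also mu-null; equivalently, for every atom x, if nu({x}) = 0 then mu({x}) = 0.
Checking each atom:
  x1: nu = 1/4 > 0 -> no constraint.
  x2: nu = 1 > 0 -> no constraint.
  x3: nu = 0, mu = 0 -> consistent with mu << nu.
  x4: nu = 3/2 > 0 -> no constraint.
No atom violates the condition. Therefore mu << nu.

yes


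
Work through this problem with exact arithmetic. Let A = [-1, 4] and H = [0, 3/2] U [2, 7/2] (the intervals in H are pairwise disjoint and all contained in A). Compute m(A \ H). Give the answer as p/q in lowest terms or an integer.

The ambient interval has length m(A) = 4 - (-1) = 5.
Since the holes are disjoint and sit inside A, by finite additivity
  m(H) = sum_i (b_i - a_i), and m(A \ H) = m(A) - m(H).
Computing the hole measures:
  m(H_1) = 3/2 - 0 = 3/2.
  m(H_2) = 7/2 - 2 = 3/2.
Summed: m(H) = 3/2 + 3/2 = 3.
So m(A \ H) = 5 - 3 = 2.

2


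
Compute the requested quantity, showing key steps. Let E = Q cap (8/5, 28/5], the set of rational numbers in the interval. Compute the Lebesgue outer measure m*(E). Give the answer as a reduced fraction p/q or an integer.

The set Q cap (8/5, 28/5] is countable (a subset of the countable set Q). Lebesgue outer measure of any countable set is 0: each singleton {q} has m*({q}) = 0, and by countable subadditivity m*(union_k {q_k}) <= sum_k m*({q_k}) = sum_k 0 = 0. The reverse inequality m*(E) >= 0 is automatic. So m*(Q cap (8/5, 28/5]) = 0.

0


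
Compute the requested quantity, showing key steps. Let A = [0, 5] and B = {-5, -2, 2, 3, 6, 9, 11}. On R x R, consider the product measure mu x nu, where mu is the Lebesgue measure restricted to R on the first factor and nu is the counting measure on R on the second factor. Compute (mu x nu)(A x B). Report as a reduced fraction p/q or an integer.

For a measurable rectangle A x B, the product measure satisfies
  (mu x nu)(A x B) = mu(A) * nu(B).
  mu(A) = 5.
  nu(B) = 7.
  (mu x nu)(A x B) = 5 * 7 = 35.

35


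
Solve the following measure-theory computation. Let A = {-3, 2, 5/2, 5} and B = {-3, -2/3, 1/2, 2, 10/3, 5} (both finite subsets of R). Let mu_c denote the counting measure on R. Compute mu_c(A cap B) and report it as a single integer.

Counting measure on a finite set equals cardinality. mu_c(A cap B) = |A cap B| (elements appearing in both).
Enumerating the elements of A that also lie in B gives 3 element(s).
So mu_c(A cap B) = 3.

3


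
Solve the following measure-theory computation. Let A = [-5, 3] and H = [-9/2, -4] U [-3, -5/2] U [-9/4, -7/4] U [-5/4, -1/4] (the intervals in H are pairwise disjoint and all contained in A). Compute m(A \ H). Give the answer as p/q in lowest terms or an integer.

The ambient interval has length m(A) = 3 - (-5) = 8.
Since the holes are disjoint and sit inside A, by finite additivity
  m(H) = sum_i (b_i - a_i), and m(A \ H) = m(A) - m(H).
Computing the hole measures:
  m(H_1) = -4 - (-9/2) = 1/2.
  m(H_2) = -5/2 - (-3) = 1/2.
  m(H_3) = -7/4 - (-9/4) = 1/2.
  m(H_4) = -1/4 - (-5/4) = 1.
Summed: m(H) = 1/2 + 1/2 + 1/2 + 1 = 5/2.
So m(A \ H) = 8 - 5/2 = 11/2.

11/2


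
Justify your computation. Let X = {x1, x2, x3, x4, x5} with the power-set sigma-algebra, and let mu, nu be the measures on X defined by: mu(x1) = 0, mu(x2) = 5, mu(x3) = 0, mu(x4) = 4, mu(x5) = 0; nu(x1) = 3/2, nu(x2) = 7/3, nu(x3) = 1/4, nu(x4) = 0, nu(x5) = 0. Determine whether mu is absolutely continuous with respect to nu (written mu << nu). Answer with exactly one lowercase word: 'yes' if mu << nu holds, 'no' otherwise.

mu << nu means: every nu-null measurable set is also mu-null; equivalently, for every atom x, if nu({x}) = 0 then mu({x}) = 0.
Checking each atom:
  x1: nu = 3/2 > 0 -> no constraint.
  x2: nu = 7/3 > 0 -> no constraint.
  x3: nu = 1/4 > 0 -> no constraint.
  x4: nu = 0, mu = 4 > 0 -> violates mu << nu.
  x5: nu = 0, mu = 0 -> consistent with mu << nu.
The atom(s) x4 violate the condition (nu = 0 but mu > 0). Therefore mu is NOT absolutely continuous w.r.t. nu.

no


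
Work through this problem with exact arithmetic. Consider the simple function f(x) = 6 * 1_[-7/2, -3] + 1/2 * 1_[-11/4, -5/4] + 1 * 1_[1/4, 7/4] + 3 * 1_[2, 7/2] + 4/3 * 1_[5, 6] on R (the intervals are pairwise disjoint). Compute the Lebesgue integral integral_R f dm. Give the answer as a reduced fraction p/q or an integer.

For a simple function f = sum_i c_i * 1_{A_i} with disjoint A_i,
  integral f dm = sum_i c_i * m(A_i).
Lengths of the A_i:
  m(A_1) = -3 - (-7/2) = 1/2.
  m(A_2) = -5/4 - (-11/4) = 3/2.
  m(A_3) = 7/4 - 1/4 = 3/2.
  m(A_4) = 7/2 - 2 = 3/2.
  m(A_5) = 6 - 5 = 1.
Contributions c_i * m(A_i):
  (6) * (1/2) = 3.
  (1/2) * (3/2) = 3/4.
  (1) * (3/2) = 3/2.
  (3) * (3/2) = 9/2.
  (4/3) * (1) = 4/3.
Total: 3 + 3/4 + 3/2 + 9/2 + 4/3 = 133/12.

133/12


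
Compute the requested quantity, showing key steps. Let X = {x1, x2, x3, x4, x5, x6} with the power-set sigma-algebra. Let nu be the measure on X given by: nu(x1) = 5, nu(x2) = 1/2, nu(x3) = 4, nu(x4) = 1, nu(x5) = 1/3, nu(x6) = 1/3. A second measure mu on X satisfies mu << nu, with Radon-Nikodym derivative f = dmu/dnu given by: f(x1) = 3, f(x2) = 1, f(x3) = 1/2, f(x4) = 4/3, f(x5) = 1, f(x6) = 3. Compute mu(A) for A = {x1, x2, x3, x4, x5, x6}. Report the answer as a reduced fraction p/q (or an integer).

By the defining property of the Radon-Nikodym derivative, for every measurable set A,
  mu(A) = integral_A f dnu.
Since nu is a discrete measure concentrated on the atoms of X, the integral over A reduces to the sum
  mu(A) = sum_{x in A} f(x) * nu({x}).
Computing each term:
  x1: f(x1) * nu(x1) = 3 * 5 = 15.
  x2: f(x2) * nu(x2) = 1 * 1/2 = 1/2.
  x3: f(x3) * nu(x3) = 1/2 * 4 = 2.
  x4: f(x4) * nu(x4) = 4/3 * 1 = 4/3.
  x5: f(x5) * nu(x5) = 1 * 1/3 = 1/3.
  x6: f(x6) * nu(x6) = 3 * 1/3 = 1.
Summing: mu(A) = 15 + 1/2 + 2 + 4/3 + 1/3 + 1 = 121/6.

121/6


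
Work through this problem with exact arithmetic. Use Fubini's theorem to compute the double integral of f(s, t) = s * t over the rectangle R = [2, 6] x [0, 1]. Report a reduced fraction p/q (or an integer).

f(s, t) is a tensor product of a function of s and a function of t, and both factors are bounded continuous (hence Lebesgue integrable) on the rectangle, so Fubini's theorem applies:
  integral_R f d(m x m) = (integral_a1^b1 s ds) * (integral_a2^b2 t dt).
Inner integral in s: integral_{2}^{6} s ds = (6^2 - 2^2)/2
  = 16.
Inner integral in t: integral_{0}^{1} t dt = (1^2 - 0^2)/2
  = 1/2.
Product: (16) * (1/2) = 8.

8


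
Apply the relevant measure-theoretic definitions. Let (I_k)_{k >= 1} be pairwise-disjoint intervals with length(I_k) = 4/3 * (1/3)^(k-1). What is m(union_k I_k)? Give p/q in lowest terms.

By countable additivity of the Lebesgue measure on pairwise disjoint measurable sets,
  m(union_{k >= 1} I_k) = sum_{k >= 1} m(I_k) = sum_{k >= 1} a * r^(k-1),
  with a = 4/3 and r = 1/3.
Since 0 < r = 1/3 < 1, the geometric series converges:
  sum_{k >= 1} a * r^(k-1) = a / (1 - r).
  = 4/3 / (1 - 1/3)
  = 4/3 / (2/3)
  = 2.

2


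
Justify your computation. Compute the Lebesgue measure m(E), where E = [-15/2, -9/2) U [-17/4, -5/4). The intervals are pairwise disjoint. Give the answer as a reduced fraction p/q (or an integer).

For pairwise disjoint intervals, m(union_i I_i) = sum_i m(I_i),
and m is invariant under swapping open/closed endpoints (single points have measure 0).
So m(E) = sum_i (b_i - a_i).
  I_1 has length -9/2 - (-15/2) = 3.
  I_2 has length -5/4 - (-17/4) = 3.
Summing:
  m(E) = 3 + 3 = 6.

6


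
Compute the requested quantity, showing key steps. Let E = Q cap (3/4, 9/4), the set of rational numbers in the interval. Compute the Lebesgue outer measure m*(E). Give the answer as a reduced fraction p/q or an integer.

Q cap (3/4, 9/4) is countable; list its elements as q_1, q_2, ... . Fix eps > 0 and cover the k-th point by an interval of length eps * 2^(-k). The cover has total length eps * sum_{k>=1} 2^(-k) = eps, so by definition of outer measure m*(Q cap (3/4, 9/4)) <= eps. Since eps was arbitrary and m* >= 0, the outer measure is 0.

0


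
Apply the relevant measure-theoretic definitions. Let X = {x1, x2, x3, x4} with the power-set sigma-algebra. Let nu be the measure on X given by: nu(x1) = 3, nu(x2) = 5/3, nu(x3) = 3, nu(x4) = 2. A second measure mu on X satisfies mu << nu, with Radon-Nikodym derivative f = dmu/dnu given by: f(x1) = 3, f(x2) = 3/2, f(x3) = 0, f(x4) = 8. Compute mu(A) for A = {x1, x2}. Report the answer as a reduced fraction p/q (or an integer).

By the defining property of the Radon-Nikodym derivative, for every measurable set A,
  mu(A) = integral_A f dnu.
Since nu is a discrete measure concentrated on the atoms of X, the integral over A reduces to the sum
  mu(A) = sum_{x in A} f(x) * nu({x}).
Computing each term:
  x1: f(x1) * nu(x1) = 3 * 3 = 9.
  x2: f(x2) * nu(x2) = 3/2 * 5/3 = 5/2.
Summing: mu(A) = 9 + 5/2 = 23/2.

23/2


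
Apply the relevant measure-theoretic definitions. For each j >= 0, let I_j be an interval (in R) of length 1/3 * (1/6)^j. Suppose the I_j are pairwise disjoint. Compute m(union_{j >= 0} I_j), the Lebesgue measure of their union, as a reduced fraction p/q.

By countable additivity of the Lebesgue measure on pairwise disjoint measurable sets,
  m(union_{j >= 0} I_j) = sum_{j >= 0} m(I_j) = sum_{j >= 0} a * r^j,
  with a = 1/3 and r = 1/6.
Since 0 < r = 1/6 < 1, the geometric series converges:
  sum_{j >= 0} a * r^j = a / (1 - r).
  = 1/3 / (1 - 1/6)
  = 1/3 / (5/6)
  = 2/5.

2/5


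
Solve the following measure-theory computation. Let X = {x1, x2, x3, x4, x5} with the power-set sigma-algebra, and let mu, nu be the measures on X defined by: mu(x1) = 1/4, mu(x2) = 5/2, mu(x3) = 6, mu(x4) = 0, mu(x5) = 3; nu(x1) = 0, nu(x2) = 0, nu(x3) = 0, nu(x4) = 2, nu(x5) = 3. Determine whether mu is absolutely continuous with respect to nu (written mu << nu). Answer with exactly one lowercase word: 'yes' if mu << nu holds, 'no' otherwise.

mu << nu means: every nu-null measurable set is also mu-null; equivalently, for every atom x, if nu({x}) = 0 then mu({x}) = 0.
Checking each atom:
  x1: nu = 0, mu = 1/4 > 0 -> violates mu << nu.
  x2: nu = 0, mu = 5/2 > 0 -> violates mu << nu.
  x3: nu = 0, mu = 6 > 0 -> violates mu << nu.
  x4: nu = 2 > 0 -> no constraint.
  x5: nu = 3 > 0 -> no constraint.
The atom(s) x1, x2, x3 violate the condition (nu = 0 but mu > 0). Therefore mu is NOT absolutely continuous w.r.t. nu.

no


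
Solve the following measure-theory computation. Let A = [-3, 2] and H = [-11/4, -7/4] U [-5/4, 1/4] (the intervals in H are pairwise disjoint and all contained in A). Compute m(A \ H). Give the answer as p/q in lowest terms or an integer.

The ambient interval has length m(A) = 2 - (-3) = 5.
Since the holes are disjoint and sit inside A, by finite additivity
  m(H) = sum_i (b_i - a_i), and m(A \ H) = m(A) - m(H).
Computing the hole measures:
  m(H_1) = -7/4 - (-11/4) = 1.
  m(H_2) = 1/4 - (-5/4) = 3/2.
Summed: m(H) = 1 + 3/2 = 5/2.
So m(A \ H) = 5 - 5/2 = 5/2.

5/2


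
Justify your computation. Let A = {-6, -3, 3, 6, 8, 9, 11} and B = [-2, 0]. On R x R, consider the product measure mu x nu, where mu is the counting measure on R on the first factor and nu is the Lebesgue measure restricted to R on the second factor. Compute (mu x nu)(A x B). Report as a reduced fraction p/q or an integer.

For a measurable rectangle A x B, the product measure satisfies
  (mu x nu)(A x B) = mu(A) * nu(B).
  mu(A) = 7.
  nu(B) = 2.
  (mu x nu)(A x B) = 7 * 2 = 14.

14


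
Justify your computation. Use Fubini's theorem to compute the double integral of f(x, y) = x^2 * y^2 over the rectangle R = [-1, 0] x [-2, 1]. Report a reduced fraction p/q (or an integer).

f(x, y) is a tensor product of a function of x and a function of y, and both factors are bounded continuous (hence Lebesgue integrable) on the rectangle, so Fubini's theorem applies:
  integral_R f d(m x m) = (integral_a1^b1 x^2 dx) * (integral_a2^b2 y^2 dy).
Inner integral in x: integral_{-1}^{0} x^2 dx = (0^3 - (-1)^3)/3
  = 1/3.
Inner integral in y: integral_{-2}^{1} y^2 dy = (1^3 - (-2)^3)/3
  = 3.
Product: (1/3) * (3) = 1.

1


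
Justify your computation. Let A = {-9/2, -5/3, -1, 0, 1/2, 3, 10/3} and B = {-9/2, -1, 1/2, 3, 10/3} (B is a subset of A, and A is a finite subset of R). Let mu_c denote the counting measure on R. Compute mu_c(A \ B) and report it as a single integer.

Counting measure assigns mu_c(E) = |E| (number of elements) when E is finite. For B subset A, A \ B is the set of elements of A not in B, so |A \ B| = |A| - |B|.
|A| = 7, |B| = 5, so mu_c(A \ B) = 7 - 5 = 2.

2


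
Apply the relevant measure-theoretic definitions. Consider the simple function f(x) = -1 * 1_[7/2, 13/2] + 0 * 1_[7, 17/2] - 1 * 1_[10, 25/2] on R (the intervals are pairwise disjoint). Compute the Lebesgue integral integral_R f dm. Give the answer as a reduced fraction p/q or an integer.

For a simple function f = sum_i c_i * 1_{A_i} with disjoint A_i,
  integral f dm = sum_i c_i * m(A_i).
Lengths of the A_i:
  m(A_1) = 13/2 - 7/2 = 3.
  m(A_2) = 17/2 - 7 = 3/2.
  m(A_3) = 25/2 - 10 = 5/2.
Contributions c_i * m(A_i):
  (-1) * (3) = -3.
  (0) * (3/2) = 0.
  (-1) * (5/2) = -5/2.
Total: -3 + 0 - 5/2 = -11/2.

-11/2


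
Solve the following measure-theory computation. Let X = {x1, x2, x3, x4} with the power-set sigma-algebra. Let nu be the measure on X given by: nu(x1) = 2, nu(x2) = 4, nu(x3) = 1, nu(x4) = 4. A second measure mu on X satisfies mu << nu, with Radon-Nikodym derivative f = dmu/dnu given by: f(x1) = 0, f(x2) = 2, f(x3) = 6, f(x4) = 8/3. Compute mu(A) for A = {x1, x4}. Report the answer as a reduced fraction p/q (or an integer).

By the defining property of the Radon-Nikodym derivative, for every measurable set A,
  mu(A) = integral_A f dnu.
Since nu is a discrete measure concentrated on the atoms of X, the integral over A reduces to the sum
  mu(A) = sum_{x in A} f(x) * nu({x}).
Computing each term:
  x1: f(x1) * nu(x1) = 0 * 2 = 0.
  x4: f(x4) * nu(x4) = 8/3 * 4 = 32/3.
Summing: mu(A) = 0 + 32/3 = 32/3.

32/3


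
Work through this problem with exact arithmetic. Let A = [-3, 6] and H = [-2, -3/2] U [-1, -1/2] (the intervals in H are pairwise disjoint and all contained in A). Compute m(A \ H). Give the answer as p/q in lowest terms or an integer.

The ambient interval has length m(A) = 6 - (-3) = 9.
Since the holes are disjoint and sit inside A, by finite additivity
  m(H) = sum_i (b_i - a_i), and m(A \ H) = m(A) - m(H).
Computing the hole measures:
  m(H_1) = -3/2 - (-2) = 1/2.
  m(H_2) = -1/2 - (-1) = 1/2.
Summed: m(H) = 1/2 + 1/2 = 1.
So m(A \ H) = 9 - 1 = 8.

8


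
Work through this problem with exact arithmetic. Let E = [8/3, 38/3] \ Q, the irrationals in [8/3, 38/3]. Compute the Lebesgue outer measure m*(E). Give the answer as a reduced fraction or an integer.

The interval I = [8/3, 38/3] has m(I) = 38/3 - 8/3 = 10 (endpoints are measure-zero, so open/closed/half-open agree). Write I = (I cap Q) u (I \ Q). The rationals in I are countable, so m*(I cap Q) = 0 (cover each rational by intervals whose total length is arbitrarily small). By countable subadditivity m*(I) <= m*(I cap Q) + m*(I \ Q), hence m*(I \ Q) >= m(I) = 10. The reverse inequality m*(I \ Q) <= m*(I) = 10 is trivial since (I \ Q) is a subset of I. Therefore m*(I \ Q) = 10.

10


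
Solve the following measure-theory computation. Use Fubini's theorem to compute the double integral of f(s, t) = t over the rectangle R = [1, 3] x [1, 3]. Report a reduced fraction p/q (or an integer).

f(s, t) is a tensor product of a function of s and a function of t, and both factors are bounded continuous (hence Lebesgue integrable) on the rectangle, so Fubini's theorem applies:
  integral_R f d(m x m) = (integral_a1^b1 1 ds) * (integral_a2^b2 t dt).
Inner integral in s: integral_{1}^{3} 1 ds = (3^1 - 1^1)/1
  = 2.
Inner integral in t: integral_{1}^{3} t dt = (3^2 - 1^2)/2
  = 4.
Product: (2) * (4) = 8.

8


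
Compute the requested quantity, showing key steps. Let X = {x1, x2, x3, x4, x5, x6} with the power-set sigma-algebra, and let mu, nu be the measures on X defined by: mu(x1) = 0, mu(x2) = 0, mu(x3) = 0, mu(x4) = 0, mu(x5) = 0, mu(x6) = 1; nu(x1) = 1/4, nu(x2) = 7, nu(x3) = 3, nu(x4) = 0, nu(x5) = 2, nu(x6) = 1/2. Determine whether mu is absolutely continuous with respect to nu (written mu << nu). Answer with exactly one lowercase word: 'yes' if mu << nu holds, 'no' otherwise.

mu << nu means: every nu-null measurable set is also mu-null; equivalently, for every atom x, if nu({x}) = 0 then mu({x}) = 0.
Checking each atom:
  x1: nu = 1/4 > 0 -> no constraint.
  x2: nu = 7 > 0 -> no constraint.
  x3: nu = 3 > 0 -> no constraint.
  x4: nu = 0, mu = 0 -> consistent with mu << nu.
  x5: nu = 2 > 0 -> no constraint.
  x6: nu = 1/2 > 0 -> no constraint.
No atom violates the condition. Therefore mu << nu.

yes


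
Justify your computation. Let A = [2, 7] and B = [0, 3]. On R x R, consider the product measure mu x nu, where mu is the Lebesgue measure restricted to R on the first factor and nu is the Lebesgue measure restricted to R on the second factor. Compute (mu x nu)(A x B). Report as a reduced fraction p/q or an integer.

For a measurable rectangle A x B, the product measure satisfies
  (mu x nu)(A x B) = mu(A) * nu(B).
  mu(A) = 5.
  nu(B) = 3.
  (mu x nu)(A x B) = 5 * 3 = 15.

15


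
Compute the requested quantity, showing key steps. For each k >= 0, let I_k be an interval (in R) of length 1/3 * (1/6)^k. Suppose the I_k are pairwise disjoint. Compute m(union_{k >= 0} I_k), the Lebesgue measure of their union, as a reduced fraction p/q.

By countable additivity of the Lebesgue measure on pairwise disjoint measurable sets,
  m(union_{k >= 0} I_k) = sum_{k >= 0} m(I_k) = sum_{k >= 0} a * r^k,
  with a = 1/3 and r = 1/6.
Since 0 < r = 1/6 < 1, the geometric series converges:
  sum_{k >= 0} a * r^k = a / (1 - r).
  = 1/3 / (1 - 1/6)
  = 1/3 / (5/6)
  = 2/5.

2/5


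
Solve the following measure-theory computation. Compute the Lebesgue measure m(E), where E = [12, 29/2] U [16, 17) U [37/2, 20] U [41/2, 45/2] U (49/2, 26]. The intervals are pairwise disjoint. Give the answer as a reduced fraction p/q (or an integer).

For pairwise disjoint intervals, m(union_i I_i) = sum_i m(I_i),
and m is invariant under swapping open/closed endpoints (single points have measure 0).
So m(E) = sum_i (b_i - a_i).
  I_1 has length 29/2 - 12 = 5/2.
  I_2 has length 17 - 16 = 1.
  I_3 has length 20 - 37/2 = 3/2.
  I_4 has length 45/2 - 41/2 = 2.
  I_5 has length 26 - 49/2 = 3/2.
Summing:
  m(E) = 5/2 + 1 + 3/2 + 2 + 3/2 = 17/2.

17/2


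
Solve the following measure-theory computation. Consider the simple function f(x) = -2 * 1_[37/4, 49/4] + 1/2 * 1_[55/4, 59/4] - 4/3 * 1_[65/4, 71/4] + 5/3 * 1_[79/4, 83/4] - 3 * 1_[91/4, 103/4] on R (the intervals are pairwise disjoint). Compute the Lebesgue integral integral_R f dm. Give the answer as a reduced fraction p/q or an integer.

For a simple function f = sum_i c_i * 1_{A_i} with disjoint A_i,
  integral f dm = sum_i c_i * m(A_i).
Lengths of the A_i:
  m(A_1) = 49/4 - 37/4 = 3.
  m(A_2) = 59/4 - 55/4 = 1.
  m(A_3) = 71/4 - 65/4 = 3/2.
  m(A_4) = 83/4 - 79/4 = 1.
  m(A_5) = 103/4 - 91/4 = 3.
Contributions c_i * m(A_i):
  (-2) * (3) = -6.
  (1/2) * (1) = 1/2.
  (-4/3) * (3/2) = -2.
  (5/3) * (1) = 5/3.
  (-3) * (3) = -9.
Total: -6 + 1/2 - 2 + 5/3 - 9 = -89/6.

-89/6


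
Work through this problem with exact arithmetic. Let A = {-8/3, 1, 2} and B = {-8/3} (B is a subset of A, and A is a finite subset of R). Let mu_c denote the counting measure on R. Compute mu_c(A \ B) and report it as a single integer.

Counting measure assigns mu_c(E) = |E| (number of elements) when E is finite. For B subset A, A \ B is the set of elements of A not in B, so |A \ B| = |A| - |B|.
|A| = 3, |B| = 1, so mu_c(A \ B) = 3 - 1 = 2.

2


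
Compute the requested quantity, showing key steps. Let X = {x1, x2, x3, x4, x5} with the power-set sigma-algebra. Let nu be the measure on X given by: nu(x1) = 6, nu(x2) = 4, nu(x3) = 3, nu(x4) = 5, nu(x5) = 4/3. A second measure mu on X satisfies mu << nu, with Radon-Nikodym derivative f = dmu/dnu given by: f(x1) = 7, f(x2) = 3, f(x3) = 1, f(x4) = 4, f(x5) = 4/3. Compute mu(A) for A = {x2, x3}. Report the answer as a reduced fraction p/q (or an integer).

By the defining property of the Radon-Nikodym derivative, for every measurable set A,
  mu(A) = integral_A f dnu.
Since nu is a discrete measure concentrated on the atoms of X, the integral over A reduces to the sum
  mu(A) = sum_{x in A} f(x) * nu({x}).
Computing each term:
  x2: f(x2) * nu(x2) = 3 * 4 = 12.
  x3: f(x3) * nu(x3) = 1 * 3 = 3.
Summing: mu(A) = 12 + 3 = 15.

15


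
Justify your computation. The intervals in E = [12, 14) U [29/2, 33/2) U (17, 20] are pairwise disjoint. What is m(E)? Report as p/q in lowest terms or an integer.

For pairwise disjoint intervals, m(union_i I_i) = sum_i m(I_i),
and m is invariant under swapping open/closed endpoints (single points have measure 0).
So m(E) = sum_i (b_i - a_i).
  I_1 has length 14 - 12 = 2.
  I_2 has length 33/2 - 29/2 = 2.
  I_3 has length 20 - 17 = 3.
Summing:
  m(E) = 2 + 2 + 3 = 7.

7


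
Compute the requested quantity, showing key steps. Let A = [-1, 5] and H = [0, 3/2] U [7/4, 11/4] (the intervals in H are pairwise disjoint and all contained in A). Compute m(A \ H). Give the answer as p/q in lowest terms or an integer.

The ambient interval has length m(A) = 5 - (-1) = 6.
Since the holes are disjoint and sit inside A, by finite additivity
  m(H) = sum_i (b_i - a_i), and m(A \ H) = m(A) - m(H).
Computing the hole measures:
  m(H_1) = 3/2 - 0 = 3/2.
  m(H_2) = 11/4 - 7/4 = 1.
Summed: m(H) = 3/2 + 1 = 5/2.
So m(A \ H) = 6 - 5/2 = 7/2.

7/2


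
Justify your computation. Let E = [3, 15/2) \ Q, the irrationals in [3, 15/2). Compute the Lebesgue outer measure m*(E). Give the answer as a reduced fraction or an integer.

The interval I = [3, 15/2) has m(I) = 15/2 - 3 = 9/2 (endpoints are measure-zero, so open/closed/half-open agree). Write I = (I cap Q) u (I \ Q). The rationals in I are countable, so m*(I cap Q) = 0 (cover each rational by intervals whose total length is arbitrarily small). By countable subadditivity m*(I) <= m*(I cap Q) + m*(I \ Q), hence m*(I \ Q) >= m(I) = 9/2. The reverse inequality m*(I \ Q) <= m*(I) = 9/2 is trivial since (I \ Q) is a subset of I. Therefore m*(I \ Q) = 9/2.

9/2


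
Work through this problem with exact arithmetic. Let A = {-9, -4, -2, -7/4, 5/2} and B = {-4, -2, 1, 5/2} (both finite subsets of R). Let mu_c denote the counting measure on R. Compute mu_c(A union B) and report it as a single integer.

Counting measure on a finite set equals cardinality. By inclusion-exclusion, |A union B| = |A| + |B| - |A cap B|.
|A| = 5, |B| = 4, |A cap B| = 3.
So mu_c(A union B) = 5 + 4 - 3 = 6.

6


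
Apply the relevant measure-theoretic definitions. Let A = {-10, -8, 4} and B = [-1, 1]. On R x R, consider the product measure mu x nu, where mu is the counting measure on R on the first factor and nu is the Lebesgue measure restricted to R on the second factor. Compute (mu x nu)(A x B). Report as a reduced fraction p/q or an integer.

For a measurable rectangle A x B, the product measure satisfies
  (mu x nu)(A x B) = mu(A) * nu(B).
  mu(A) = 3.
  nu(B) = 2.
  (mu x nu)(A x B) = 3 * 2 = 6.

6


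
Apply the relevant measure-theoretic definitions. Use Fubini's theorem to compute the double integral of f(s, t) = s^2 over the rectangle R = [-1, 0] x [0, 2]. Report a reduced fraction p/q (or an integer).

f(s, t) is a tensor product of a function of s and a function of t, and both factors are bounded continuous (hence Lebesgue integrable) on the rectangle, so Fubini's theorem applies:
  integral_R f d(m x m) = (integral_a1^b1 s^2 ds) * (integral_a2^b2 1 dt).
Inner integral in s: integral_{-1}^{0} s^2 ds = (0^3 - (-1)^3)/3
  = 1/3.
Inner integral in t: integral_{0}^{2} 1 dt = (2^1 - 0^1)/1
  = 2.
Product: (1/3) * (2) = 2/3.

2/3


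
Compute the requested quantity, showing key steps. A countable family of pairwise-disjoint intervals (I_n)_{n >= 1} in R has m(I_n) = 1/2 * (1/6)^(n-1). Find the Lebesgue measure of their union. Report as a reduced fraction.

By countable additivity of the Lebesgue measure on pairwise disjoint measurable sets,
  m(union_{n >= 1} I_n) = sum_{n >= 1} m(I_n) = sum_{n >= 1} a * r^(n-1),
  with a = 1/2 and r = 1/6.
Since 0 < r = 1/6 < 1, the geometric series converges:
  sum_{n >= 1} a * r^(n-1) = a / (1 - r).
  = 1/2 / (1 - 1/6)
  = 1/2 / (5/6)
  = 3/5.

3/5


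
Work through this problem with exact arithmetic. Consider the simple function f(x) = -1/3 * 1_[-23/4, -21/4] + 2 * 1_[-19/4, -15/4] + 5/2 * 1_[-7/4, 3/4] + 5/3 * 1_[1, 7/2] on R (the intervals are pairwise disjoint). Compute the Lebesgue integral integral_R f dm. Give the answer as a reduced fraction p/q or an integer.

For a simple function f = sum_i c_i * 1_{A_i} with disjoint A_i,
  integral f dm = sum_i c_i * m(A_i).
Lengths of the A_i:
  m(A_1) = -21/4 - (-23/4) = 1/2.
  m(A_2) = -15/4 - (-19/4) = 1.
  m(A_3) = 3/4 - (-7/4) = 5/2.
  m(A_4) = 7/2 - 1 = 5/2.
Contributions c_i * m(A_i):
  (-1/3) * (1/2) = -1/6.
  (2) * (1) = 2.
  (5/2) * (5/2) = 25/4.
  (5/3) * (5/2) = 25/6.
Total: -1/6 + 2 + 25/4 + 25/6 = 49/4.

49/4


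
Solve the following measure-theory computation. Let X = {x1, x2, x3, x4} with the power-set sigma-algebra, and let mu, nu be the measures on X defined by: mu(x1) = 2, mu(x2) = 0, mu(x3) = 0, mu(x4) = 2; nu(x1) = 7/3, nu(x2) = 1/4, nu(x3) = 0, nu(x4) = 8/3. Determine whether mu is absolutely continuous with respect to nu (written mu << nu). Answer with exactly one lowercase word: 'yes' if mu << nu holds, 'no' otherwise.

mu << nu means: every nu-null measurable set is also mu-null; equivalently, for every atom x, if nu({x}) = 0 then mu({x}) = 0.
Checking each atom:
  x1: nu = 7/3 > 0 -> no constraint.
  x2: nu = 1/4 > 0 -> no constraint.
  x3: nu = 0, mu = 0 -> consistent with mu << nu.
  x4: nu = 8/3 > 0 -> no constraint.
No atom violates the condition. Therefore mu << nu.

yes


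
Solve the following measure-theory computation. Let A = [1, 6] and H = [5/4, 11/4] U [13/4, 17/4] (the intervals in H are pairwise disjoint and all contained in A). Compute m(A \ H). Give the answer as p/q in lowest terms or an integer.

The ambient interval has length m(A) = 6 - 1 = 5.
Since the holes are disjoint and sit inside A, by finite additivity
  m(H) = sum_i (b_i - a_i), and m(A \ H) = m(A) - m(H).
Computing the hole measures:
  m(H_1) = 11/4 - 5/4 = 3/2.
  m(H_2) = 17/4 - 13/4 = 1.
Summed: m(H) = 3/2 + 1 = 5/2.
So m(A \ H) = 5 - 5/2 = 5/2.

5/2


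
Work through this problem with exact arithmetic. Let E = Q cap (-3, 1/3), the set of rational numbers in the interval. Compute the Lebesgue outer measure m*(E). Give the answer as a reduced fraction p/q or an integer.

Q cap (-3, 1/3) is countable; list its elements as q_1, q_2, ... . Fix eps > 0 and cover the k-th point by an interval of length eps * 2^(-k). The cover has total length eps * sum_{k>=1} 2^(-k) = eps, so by definition of outer measure m*(Q cap (-3, 1/3)) <= eps. Since eps was arbitrary and m* >= 0, the outer measure is 0.

0


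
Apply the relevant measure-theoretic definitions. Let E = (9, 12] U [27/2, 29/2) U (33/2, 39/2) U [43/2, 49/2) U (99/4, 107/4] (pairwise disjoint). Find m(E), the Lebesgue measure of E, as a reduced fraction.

For pairwise disjoint intervals, m(union_i I_i) = sum_i m(I_i),
and m is invariant under swapping open/closed endpoints (single points have measure 0).
So m(E) = sum_i (b_i - a_i).
  I_1 has length 12 - 9 = 3.
  I_2 has length 29/2 - 27/2 = 1.
  I_3 has length 39/2 - 33/2 = 3.
  I_4 has length 49/2 - 43/2 = 3.
  I_5 has length 107/4 - 99/4 = 2.
Summing:
  m(E) = 3 + 1 + 3 + 3 + 2 = 12.

12
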